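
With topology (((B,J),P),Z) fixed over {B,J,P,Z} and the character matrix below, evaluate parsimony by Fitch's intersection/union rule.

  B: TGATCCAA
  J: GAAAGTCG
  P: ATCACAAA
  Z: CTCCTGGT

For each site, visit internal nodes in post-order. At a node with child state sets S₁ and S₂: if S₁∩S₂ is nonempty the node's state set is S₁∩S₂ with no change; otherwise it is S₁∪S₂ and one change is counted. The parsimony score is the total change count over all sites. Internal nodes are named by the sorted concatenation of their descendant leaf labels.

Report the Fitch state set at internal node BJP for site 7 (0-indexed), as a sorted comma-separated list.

BJ@0: {T} ∪ {G} = {G,T} (union, +1)
BJP@0: {G,T} ∪ {A} = {A,G,T} (union, +1)
BJPZ@0: {A,G,T} ∪ {C} = {A,C,G,T} (union, +1)
BJ@1: {G} ∪ {A} = {A,G} (union, +1)
BJP@1: {A,G} ∪ {T} = {A,G,T} (union, +1)
BJPZ@1: {A,G,T} ∩ {T} = {T} (intersection, +0)
BJ@2: {A} ∩ {A} = {A} (intersection, +0)
BJP@2: {A} ∪ {C} = {A,C} (union, +1)
BJPZ@2: {A,C} ∩ {C} = {C} (intersection, +0)
BJ@3: {T} ∪ {A} = {A,T} (union, +1)
BJP@3: {A,T} ∩ {A} = {A} (intersection, +0)
BJPZ@3: {A} ∪ {C} = {A,C} (union, +1)
BJ@4: {C} ∪ {G} = {C,G} (union, +1)
BJP@4: {C,G} ∩ {C} = {C} (intersection, +0)
BJPZ@4: {C} ∪ {T} = {C,T} (union, +1)
BJ@5: {C} ∪ {T} = {C,T} (union, +1)
BJP@5: {C,T} ∪ {A} = {A,C,T} (union, +1)
BJPZ@5: {A,C,T} ∪ {G} = {A,C,G,T} (union, +1)
BJ@6: {A} ∪ {C} = {A,C} (union, +1)
BJP@6: {A,C} ∩ {A} = {A} (intersection, +0)
BJPZ@6: {A} ∪ {G} = {A,G} (union, +1)
BJ@7: {A} ∪ {G} = {A,G} (union, +1)
BJP@7: {A,G} ∩ {A} = {A} (intersection, +0)
BJPZ@7: {A} ∪ {T} = {A,T} (union, +1)
per-site changes: [3, 2, 1, 2, 2, 3, 2, 2]; total = 17

A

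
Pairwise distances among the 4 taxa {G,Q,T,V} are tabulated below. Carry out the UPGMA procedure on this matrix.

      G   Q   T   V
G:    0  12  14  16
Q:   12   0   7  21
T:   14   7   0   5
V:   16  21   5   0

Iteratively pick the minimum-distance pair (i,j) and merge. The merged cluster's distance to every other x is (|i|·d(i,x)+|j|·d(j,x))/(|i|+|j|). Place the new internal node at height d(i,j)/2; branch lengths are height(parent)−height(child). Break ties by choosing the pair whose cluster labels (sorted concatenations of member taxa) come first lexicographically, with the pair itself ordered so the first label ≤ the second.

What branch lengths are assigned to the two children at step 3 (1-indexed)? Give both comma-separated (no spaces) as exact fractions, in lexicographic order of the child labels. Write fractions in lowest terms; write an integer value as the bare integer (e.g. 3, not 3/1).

1. join T+V (d=5) ⇒ TV; edges |T|=5/2, |V|=5/2
  updated: d(G,TV)=15, d(Q,TV)=14
2. join G+Q (d=12) ⇒ GQ; edges |G|=6, |Q|=6
  updated: d(GQ,TV)=29/2
3. join GQ+TV (d=29/2) ⇒ GQTV; edges |GQ|=5/4, |TV|=19/4
final tree: ((G:6,Q:6):5/4,(T:5/2,V:5/2):19/4)
total length: 23

5/4,19/4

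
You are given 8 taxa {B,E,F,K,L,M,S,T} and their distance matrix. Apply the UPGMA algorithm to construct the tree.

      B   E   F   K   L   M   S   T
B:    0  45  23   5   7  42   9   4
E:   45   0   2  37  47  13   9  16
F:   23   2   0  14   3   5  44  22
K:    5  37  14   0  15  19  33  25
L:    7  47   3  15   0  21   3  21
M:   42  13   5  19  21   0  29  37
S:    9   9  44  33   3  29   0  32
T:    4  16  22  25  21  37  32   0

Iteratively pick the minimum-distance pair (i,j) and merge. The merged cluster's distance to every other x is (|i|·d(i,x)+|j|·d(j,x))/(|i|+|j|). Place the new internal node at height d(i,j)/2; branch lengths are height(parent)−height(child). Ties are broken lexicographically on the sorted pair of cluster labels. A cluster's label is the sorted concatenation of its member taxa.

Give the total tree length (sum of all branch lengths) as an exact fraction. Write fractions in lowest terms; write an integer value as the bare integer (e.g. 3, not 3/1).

1069/20

iteration 1: select E,F (d=2); attach at lengths (1, 1); label the merged cluster EF
  updated: d(B,EF)=34, d(EF,K)=51/2, d(EF,L)=25, d(EF,M)=9, d(EF,S)=53/2, d(EF,T)=19
iteration 2: select L,S (d=3); attach at lengths (3/2, 3/2); label the merged cluster LS
  updated: d(B,LS)=8, d(EF,LS)=103/4, d(K,LS)=24, d(LS,M)=25, d(LS,T)=53/2
iteration 3: select B,T (d=4); attach at lengths (2, 2); label the merged cluster BT
  updated: d(BT,EF)=53/2, d(BT,K)=15, d(BT,LS)=69/4, d(BT,M)=79/2
iteration 4: select EF,M (d=9); attach at lengths (7/2, 9/2); label the merged cluster EFM
  updated: d(BT,EFM)=185/6, d(EFM,K)=70/3, d(EFM,LS)=51/2
iteration 5: select BT,K (d=15); attach at lengths (11/2, 15/2); label the merged cluster BKT
  updated: d(BKT,EFM)=85/3, d(BKT,LS)=39/2
iteration 6: select BKT,LS (d=39/2); attach at lengths (9/4, 33/4); label the merged cluster BKLST
  updated: d(BKLST,EFM)=136/5
iteration 7: select BKLST,EFM (d=136/5); attach at lengths (77/20, 91/10); label the merged cluster BEFKLMST
final tree: ((((B:2,T:2):11/2,K:15/2):9/4,(L:3/2,S:3/2):33/4):77/20,((E:1,F:1):7/2,M:9/2):91/10)
total length: 1069/20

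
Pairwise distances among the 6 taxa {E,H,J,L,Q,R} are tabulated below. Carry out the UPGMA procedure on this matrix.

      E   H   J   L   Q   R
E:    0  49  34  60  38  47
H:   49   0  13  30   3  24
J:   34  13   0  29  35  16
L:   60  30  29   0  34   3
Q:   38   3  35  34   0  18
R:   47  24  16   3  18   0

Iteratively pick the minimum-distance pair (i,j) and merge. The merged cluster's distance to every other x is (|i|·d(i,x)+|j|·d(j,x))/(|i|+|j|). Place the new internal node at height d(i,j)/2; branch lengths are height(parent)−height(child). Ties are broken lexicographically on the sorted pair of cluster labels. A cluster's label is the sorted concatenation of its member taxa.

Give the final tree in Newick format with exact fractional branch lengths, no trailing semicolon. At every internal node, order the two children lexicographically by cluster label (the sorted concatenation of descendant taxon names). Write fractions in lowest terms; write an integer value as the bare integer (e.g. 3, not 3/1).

iteration 1: select H,Q (d=3); attach at lengths (3/2, 3/2); label the merged cluster HQ
  updated: d(E,HQ)=87/2, d(HQ,J)=24, d(HQ,L)=32, d(HQ,R)=21
iteration 2: select L,R (d=3); attach at lengths (3/2, 3/2); label the merged cluster LR
  updated: d(E,LR)=107/2, d(HQ,LR)=53/2, d(J,LR)=45/2
iteration 3: select J,LR (d=45/2); attach at lengths (45/4, 39/4); label the merged cluster JLR
  updated: d(E,JLR)=47, d(HQ,JLR)=77/3
iteration 4: select HQ,JLR (d=77/3); attach at lengths (34/3, 19/12); label the merged cluster HJLQR
  updated: d(E,HJLQR)=228/5
iteration 5: select E,HJLQR (d=228/5); attach at lengths (114/5, 299/30); label the merged cluster EHJLQR
final tree: (E:114/5,((H:3/2,Q:3/2):34/3,(J:45/4,(L:3/2,R:3/2):39/4):19/12):299/30)
total length: 4361/60

(E:114/5,((H:3/2,Q:3/2):34/3,(J:45/4,(L:3/2,R:3/2):39/4):19/12):299/30)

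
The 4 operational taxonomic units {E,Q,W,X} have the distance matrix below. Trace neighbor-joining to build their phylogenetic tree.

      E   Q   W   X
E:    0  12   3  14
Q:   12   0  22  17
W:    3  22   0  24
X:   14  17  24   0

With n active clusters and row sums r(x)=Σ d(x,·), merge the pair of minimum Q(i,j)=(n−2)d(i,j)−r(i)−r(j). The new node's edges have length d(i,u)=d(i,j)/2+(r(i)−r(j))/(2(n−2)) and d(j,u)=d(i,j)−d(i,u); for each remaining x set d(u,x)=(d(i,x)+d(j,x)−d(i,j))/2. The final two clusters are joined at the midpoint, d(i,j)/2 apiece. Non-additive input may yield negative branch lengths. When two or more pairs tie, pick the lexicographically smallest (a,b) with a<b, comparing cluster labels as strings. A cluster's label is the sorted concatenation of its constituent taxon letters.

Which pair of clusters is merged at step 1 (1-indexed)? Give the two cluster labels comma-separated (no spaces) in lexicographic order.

iteration 1: select E,W (d=3, Q=-72); attach at lengths (-7/2, 13/2); label the merged cluster EW
  updated: d(EW,Q)=31/2, d(EW,X)=35/2
iteration 2: select EW,Q (d=31/2, Q=-50); attach at lengths (8, 15/2); label the merged cluster EQW
  updated: d(EQW,X)=19/2
iteration 3: select EQW,X (d=19/2); attach at lengths (19/4, 19/4); label the merged cluster EQWX
final tree: (((E:-7/2,W:13/2):8,Q:15/2):19/4,X:19/4)
total length: 28

E,W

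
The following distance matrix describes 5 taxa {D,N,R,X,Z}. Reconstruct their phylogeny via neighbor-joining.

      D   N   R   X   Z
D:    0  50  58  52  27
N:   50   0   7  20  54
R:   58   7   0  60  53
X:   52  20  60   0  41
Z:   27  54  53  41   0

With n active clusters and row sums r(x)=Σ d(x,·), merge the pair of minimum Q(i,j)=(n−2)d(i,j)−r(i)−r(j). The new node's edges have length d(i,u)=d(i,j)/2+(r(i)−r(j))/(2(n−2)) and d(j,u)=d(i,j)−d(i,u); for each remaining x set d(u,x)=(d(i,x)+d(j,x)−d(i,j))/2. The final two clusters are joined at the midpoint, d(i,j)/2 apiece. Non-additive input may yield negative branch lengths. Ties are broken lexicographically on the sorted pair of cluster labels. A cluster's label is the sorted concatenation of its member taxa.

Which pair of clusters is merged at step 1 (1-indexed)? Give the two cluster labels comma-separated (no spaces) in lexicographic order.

N,R

1. join N+R (d=7, Q=-288) ⇒ NR; edges |N|=-13/3, |R|=34/3
  updated: d(D,NR)=101/2, d(NR,X)=73/2, d(NR,Z)=50
2. join D+Z (d=27, Q=-387/2) ⇒ DZ; edges |D|=131/8, |Z|=85/8
  updated: d(DZ,NR)=147/4, d(DZ,X)=33
3. join DZ+NR (d=147/4, Q=-425/4) ⇒ DNRZ; edges |DZ|=133/8, |NR|=161/8
  updated: d(DNRZ,X)=131/8
4. join DNRZ+X (d=131/8) ⇒ DNRXZ; edges |DNRZ|=131/16, |X|=131/16
final tree: (((D:131/8,Z:85/8):133/8,(N:-13/3,R:34/3):161/8):131/16,X:131/16)
total length: 697/8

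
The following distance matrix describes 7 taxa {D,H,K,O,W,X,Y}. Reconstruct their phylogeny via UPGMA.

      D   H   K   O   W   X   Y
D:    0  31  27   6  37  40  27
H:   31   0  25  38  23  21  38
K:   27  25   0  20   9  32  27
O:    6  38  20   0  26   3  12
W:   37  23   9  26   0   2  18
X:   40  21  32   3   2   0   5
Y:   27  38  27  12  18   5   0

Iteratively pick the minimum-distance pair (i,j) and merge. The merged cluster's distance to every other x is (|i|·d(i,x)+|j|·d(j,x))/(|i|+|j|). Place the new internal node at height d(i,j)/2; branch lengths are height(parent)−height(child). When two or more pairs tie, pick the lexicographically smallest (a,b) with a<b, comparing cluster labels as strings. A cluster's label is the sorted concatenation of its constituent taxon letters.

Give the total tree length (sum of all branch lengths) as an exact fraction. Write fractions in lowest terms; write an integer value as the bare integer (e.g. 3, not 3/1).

749/12

1. join W+X (d=2) ⇒ WX; edges |W|=1, |X|=1
  updated: d(D,WX)=77/2, d(H,WX)=22, d(K,WX)=41/2, d(O,WX)=29/2, d(WX,Y)=23/2
2. join D+O (d=6) ⇒ DO; edges |D|=3, |O|=3
  updated: d(DO,H)=69/2, d(DO,K)=47/2, d(DO,WX)=53/2, d(DO,Y)=39/2
3. join WX+Y (d=23/2) ⇒ WXY; edges |WX|=19/4, |Y|=23/4
  updated: d(DO,WXY)=145/6, d(H,WXY)=82/3, d(K,WXY)=68/3
4. join K+WXY (d=68/3) ⇒ KWXY; edges |K|=34/3, |WXY|=67/12
  updated: d(DO,KWXY)=24, d(H,KWXY)=107/4
5. join DO+KWXY (d=24) ⇒ DKOWXY; edges |DO|=9, |KWXY|=2/3
  updated: d(DKOWXY,H)=88/3
6. join DKOWXY+H (d=88/3) ⇒ DHKOWXY; edges |DKOWXY|=8/3, |H|=44/3
final tree: (((D:3,O:3):9,(K:34/3,((W:1,X:1):19/4,Y:23/4):67/12):2/3):8/3,H:44/3)
total length: 749/12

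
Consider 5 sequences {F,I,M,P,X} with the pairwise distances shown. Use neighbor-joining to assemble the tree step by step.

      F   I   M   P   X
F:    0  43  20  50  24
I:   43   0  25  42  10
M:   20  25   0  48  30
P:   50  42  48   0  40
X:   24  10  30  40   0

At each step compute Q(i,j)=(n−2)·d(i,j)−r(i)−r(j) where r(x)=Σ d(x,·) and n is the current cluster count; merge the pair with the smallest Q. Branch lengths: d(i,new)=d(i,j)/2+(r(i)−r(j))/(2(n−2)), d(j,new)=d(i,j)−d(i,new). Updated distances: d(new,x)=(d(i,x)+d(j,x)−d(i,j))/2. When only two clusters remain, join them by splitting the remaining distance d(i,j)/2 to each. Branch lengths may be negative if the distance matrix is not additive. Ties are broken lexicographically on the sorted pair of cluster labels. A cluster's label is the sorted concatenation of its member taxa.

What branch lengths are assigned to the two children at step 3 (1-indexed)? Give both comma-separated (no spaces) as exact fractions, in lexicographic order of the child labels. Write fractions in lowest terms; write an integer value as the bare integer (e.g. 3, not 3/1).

step 1: merge (F,M) at d=20, Q=-200; branch lengths F→37/3, M→23/3; new cluster FM
  updated: d(FM,I)=24, d(FM,P)=39, d(FM,X)=17
step 2: merge (FM,P) at d=39, Q=-123; branch lengths FM→37/4, P→119/4; new cluster FMP
  updated: d(FMP,I)=27/2, d(FMP,X)=9
step 3: merge (FMP,I) at d=27/2, Q=-65/2; branch lengths FMP→25/4, I→29/4; new cluster FIMP
  updated: d(FIMP,X)=11/4
step 4: merge (FIMP,X) at d=11/4; branch lengths FIMP→11/8, X→11/8; new cluster FIMPX
final tree: ((((F:37/3,M:23/3):37/4,P:119/4):25/4,I:29/4):11/8,X:11/8)
total length: 301/4

25/4,29/4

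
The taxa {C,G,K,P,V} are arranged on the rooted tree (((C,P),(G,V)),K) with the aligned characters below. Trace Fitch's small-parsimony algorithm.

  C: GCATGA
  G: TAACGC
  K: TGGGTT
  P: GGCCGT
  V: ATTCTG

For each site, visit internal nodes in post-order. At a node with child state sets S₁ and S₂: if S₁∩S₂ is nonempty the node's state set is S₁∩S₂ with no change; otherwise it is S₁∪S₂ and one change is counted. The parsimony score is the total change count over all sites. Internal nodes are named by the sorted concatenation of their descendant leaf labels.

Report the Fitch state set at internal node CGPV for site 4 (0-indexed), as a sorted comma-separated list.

CP@0: {G} ∩ {G} = {G} (intersection, +0)
GV@0: {T} ∪ {A} = {A,T} (union, +1)
CGPV@0: {G} ∪ {A,T} = {A,G,T} (union, +1)
CGKPV@0: {A,G,T} ∩ {T} = {T} (intersection, +0)
CP@1: {C} ∪ {G} = {C,G} (union, +1)
GV@1: {A} ∪ {T} = {A,T} (union, +1)
CGPV@1: {C,G} ∪ {A,T} = {A,C,G,T} (union, +1)
CGKPV@1: {A,C,G,T} ∩ {G} = {G} (intersection, +0)
CP@2: {A} ∪ {C} = {A,C} (union, +1)
GV@2: {A} ∪ {T} = {A,T} (union, +1)
CGPV@2: {A,C} ∩ {A,T} = {A} (intersection, +0)
CGKPV@2: {A} ∪ {G} = {A,G} (union, +1)
CP@3: {T} ∪ {C} = {C,T} (union, +1)
GV@3: {C} ∩ {C} = {C} (intersection, +0)
CGPV@3: {C,T} ∩ {C} = {C} (intersection, +0)
CGKPV@3: {C} ∪ {G} = {C,G} (union, +1)
CP@4: {G} ∩ {G} = {G} (intersection, +0)
GV@4: {G} ∪ {T} = {G,T} (union, +1)
CGPV@4: {G} ∩ {G,T} = {G} (intersection, +0)
CGKPV@4: {G} ∪ {T} = {G,T} (union, +1)
CP@5: {A} ∪ {T} = {A,T} (union, +1)
GV@5: {C} ∪ {G} = {C,G} (union, +1)
CGPV@5: {A,T} ∪ {C,G} = {A,C,G,T} (union, +1)
CGKPV@5: {A,C,G,T} ∩ {T} = {T} (intersection, +0)
per-site changes: [2, 3, 3, 2, 2, 3]; total = 15

G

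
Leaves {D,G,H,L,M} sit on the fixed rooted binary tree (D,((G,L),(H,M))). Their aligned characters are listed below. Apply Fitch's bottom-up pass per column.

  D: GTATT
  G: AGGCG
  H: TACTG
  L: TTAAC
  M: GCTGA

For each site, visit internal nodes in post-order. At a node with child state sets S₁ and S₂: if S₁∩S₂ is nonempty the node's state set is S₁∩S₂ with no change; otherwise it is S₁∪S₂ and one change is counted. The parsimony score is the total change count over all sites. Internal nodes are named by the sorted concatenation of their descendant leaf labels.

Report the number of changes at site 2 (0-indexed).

3

[col 0] GL: children G:{A}, L:{T} ∪→ {A,T}; cost 1
[col 0] HM: children H:{T}, M:{G} ∪→ {G,T}; cost 1
[col 0] GHLM: children GL:{A,T}, HM:{G,T} ∩→ {T}; cost 0
[col 0] DGHLM: children D:{G}, GHLM:{T} ∪→ {G,T}; cost 1
[col 1] GL: children G:{G}, L:{T} ∪→ {G,T}; cost 1
[col 1] HM: children H:{A}, M:{C} ∪→ {A,C}; cost 1
[col 1] GHLM: children GL:{G,T}, HM:{A,C} ∪→ {A,C,G,T}; cost 1
[col 1] DGHLM: children D:{T}, GHLM:{A,C,G,T} ∩→ {T}; cost 0
[col 2] GL: children G:{G}, L:{A} ∪→ {A,G}; cost 1
[col 2] HM: children H:{C}, M:{T} ∪→ {C,T}; cost 1
[col 2] GHLM: children GL:{A,G}, HM:{C,T} ∪→ {A,C,G,T}; cost 1
[col 2] DGHLM: children D:{A}, GHLM:{A,C,G,T} ∩→ {A}; cost 0
[col 3] GL: children G:{C}, L:{A} ∪→ {A,C}; cost 1
[col 3] HM: children H:{T}, M:{G} ∪→ {G,T}; cost 1
[col 3] GHLM: children GL:{A,C}, HM:{G,T} ∪→ {A,C,G,T}; cost 1
[col 3] DGHLM: children D:{T}, GHLM:{A,C,G,T} ∩→ {T}; cost 0
[col 4] GL: children G:{G}, L:{C} ∪→ {C,G}; cost 1
[col 4] HM: children H:{G}, M:{A} ∪→ {A,G}; cost 1
[col 4] GHLM: children GL:{C,G}, HM:{A,G} ∩→ {G}; cost 0
[col 4] DGHLM: children D:{T}, GHLM:{G} ∪→ {G,T}; cost 1
per-site changes: [3, 3, 3, 3, 3]; total = 15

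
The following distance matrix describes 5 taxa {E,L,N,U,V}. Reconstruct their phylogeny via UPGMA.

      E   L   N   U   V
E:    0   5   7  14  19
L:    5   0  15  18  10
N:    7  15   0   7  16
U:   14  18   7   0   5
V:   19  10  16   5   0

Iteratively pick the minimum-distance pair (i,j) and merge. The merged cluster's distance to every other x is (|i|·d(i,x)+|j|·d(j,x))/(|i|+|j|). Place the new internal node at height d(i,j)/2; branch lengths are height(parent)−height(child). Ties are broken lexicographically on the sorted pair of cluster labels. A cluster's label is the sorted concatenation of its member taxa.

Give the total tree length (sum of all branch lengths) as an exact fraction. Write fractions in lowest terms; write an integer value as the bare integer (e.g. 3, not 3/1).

49/2

step 1: merge (E,L) at d=5; branch lengths E→5/2, L→5/2; new cluster EL
  updated: d(EL,N)=11, d(EL,U)=16, d(EL,V)=29/2
step 2: merge (U,V) at d=5; branch lengths U→5/2, V→5/2; new cluster UV
  updated: d(EL,UV)=61/4, d(N,UV)=23/2
step 3: merge (EL,N) at d=11; branch lengths EL→3, N→11/2; new cluster ELN
  updated: d(ELN,UV)=14
step 4: merge (ELN,UV) at d=14; branch lengths ELN→3/2, UV→9/2; new cluster ELNUV
final tree: (((E:5/2,L:5/2):3,N:11/2):3/2,(U:5/2,V:5/2):9/2)
total length: 49/2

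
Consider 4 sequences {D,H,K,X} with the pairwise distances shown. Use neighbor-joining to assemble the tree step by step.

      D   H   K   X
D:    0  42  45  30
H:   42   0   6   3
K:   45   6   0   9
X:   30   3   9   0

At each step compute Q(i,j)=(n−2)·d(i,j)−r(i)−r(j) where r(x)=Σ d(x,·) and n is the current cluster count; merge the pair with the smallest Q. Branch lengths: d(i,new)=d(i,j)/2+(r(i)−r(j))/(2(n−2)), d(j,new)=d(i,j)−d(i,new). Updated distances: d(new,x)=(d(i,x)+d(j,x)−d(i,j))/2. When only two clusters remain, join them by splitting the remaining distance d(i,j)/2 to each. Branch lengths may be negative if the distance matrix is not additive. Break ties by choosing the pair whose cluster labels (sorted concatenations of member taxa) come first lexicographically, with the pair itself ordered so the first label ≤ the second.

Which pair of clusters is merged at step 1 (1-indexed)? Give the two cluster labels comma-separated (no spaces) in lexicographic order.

D,X

iteration 1: select D,X (d=30, Q=-99); attach at lengths (135/4, -15/4); label the merged cluster DX
  updated: d(DX,H)=15/2, d(DX,K)=12
iteration 2: select DX,H (d=15/2, Q=-51/2); attach at lengths (27/4, 3/4); label the merged cluster DHX
  updated: d(DHX,K)=21/4
iteration 3: select DHX,K (d=21/4); attach at lengths (21/8, 21/8); label the merged cluster DHKX
final tree: (((D:135/4,X:-15/4):27/4,H:3/4):21/8,K:21/8)
total length: 171/4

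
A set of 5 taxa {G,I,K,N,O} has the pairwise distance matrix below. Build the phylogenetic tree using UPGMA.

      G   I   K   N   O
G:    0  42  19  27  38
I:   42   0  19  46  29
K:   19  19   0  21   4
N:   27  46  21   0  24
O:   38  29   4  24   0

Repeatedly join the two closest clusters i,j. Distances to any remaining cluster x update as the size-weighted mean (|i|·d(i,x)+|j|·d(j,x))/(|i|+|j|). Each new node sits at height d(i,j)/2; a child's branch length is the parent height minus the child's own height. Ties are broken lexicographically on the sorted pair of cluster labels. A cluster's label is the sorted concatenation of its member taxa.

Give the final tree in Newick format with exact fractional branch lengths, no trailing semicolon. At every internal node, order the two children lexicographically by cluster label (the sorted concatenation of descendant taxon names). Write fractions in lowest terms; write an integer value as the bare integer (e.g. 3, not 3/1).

((G:14,((K:2,O:2):37/4,N:45/4):11/4):3,I:17)

iteration 1: select K,O (d=4); attach at lengths (2, 2); label the merged cluster KO
  updated: d(G,KO)=57/2, d(I,KO)=24, d(KO,N)=45/2
iteration 2: select KO,N (d=45/2); attach at lengths (37/4, 45/4); label the merged cluster KNO
  updated: d(G,KNO)=28, d(I,KNO)=94/3
iteration 3: select G,KNO (d=28); attach at lengths (14, 11/4); label the merged cluster GKNO
  updated: d(GKNO,I)=34
iteration 4: select GKNO,I (d=34); attach at lengths (3, 17); label the merged cluster GIKNO
final tree: ((G:14,((K:2,O:2):37/4,N:45/4):11/4):3,I:17)
total length: 245/4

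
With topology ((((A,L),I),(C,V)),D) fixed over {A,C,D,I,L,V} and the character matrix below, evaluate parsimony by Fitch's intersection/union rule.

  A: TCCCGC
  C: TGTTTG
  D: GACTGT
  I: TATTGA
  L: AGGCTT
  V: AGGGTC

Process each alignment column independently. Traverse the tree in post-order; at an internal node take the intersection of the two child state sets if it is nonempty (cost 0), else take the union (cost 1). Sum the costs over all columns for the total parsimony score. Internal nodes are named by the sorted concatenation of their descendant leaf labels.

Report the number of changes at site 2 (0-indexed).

site 0, node AL: A={T} ∪ L={A} → {A,T} (+1)
site 0, node AIL: AL={A,T} ∩ I={T} → {T} (+0)
site 0, node CV: C={T} ∪ V={A} → {A,T} (+1)
site 0, node ACILV: AIL={T} ∩ CV={A,T} → {T} (+0)
site 0, node ACDILV: ACILV={T} ∪ D={G} → {G,T} (+1)
site 1, node AL: A={C} ∪ L={G} → {C,G} (+1)
site 1, node AIL: AL={C,G} ∪ I={A} → {A,C,G} (+1)
site 1, node CV: C={G} ∩ V={G} → {G} (+0)
site 1, node ACILV: AIL={A,C,G} ∩ CV={G} → {G} (+0)
site 1, node ACDILV: ACILV={G} ∪ D={A} → {A,G} (+1)
site 2, node AL: A={C} ∪ L={G} → {C,G} (+1)
site 2, node AIL: AL={C,G} ∪ I={T} → {C,G,T} (+1)
site 2, node CV: C={T} ∪ V={G} → {G,T} (+1)
site 2, node ACILV: AIL={C,G,T} ∩ CV={G,T} → {G,T} (+0)
site 2, node ACDILV: ACILV={G,T} ∪ D={C} → {C,G,T} (+1)
site 3, node AL: A={C} ∩ L={C} → {C} (+0)
site 3, node AIL: AL={C} ∪ I={T} → {C,T} (+1)
site 3, node CV: C={T} ∪ V={G} → {G,T} (+1)
site 3, node ACILV: AIL={C,T} ∩ CV={G,T} → {T} (+0)
site 3, node ACDILV: ACILV={T} ∩ D={T} → {T} (+0)
site 4, node AL: A={G} ∪ L={T} → {G,T} (+1)
site 4, node AIL: AL={G,T} ∩ I={G} → {G} (+0)
site 4, node CV: C={T} ∩ V={T} → {T} (+0)
site 4, node ACILV: AIL={G} ∪ CV={T} → {G,T} (+1)
site 4, node ACDILV: ACILV={G,T} ∩ D={G} → {G} (+0)
site 5, node AL: A={C} ∪ L={T} → {C,T} (+1)
site 5, node AIL: AL={C,T} ∪ I={A} → {A,C,T} (+1)
site 5, node CV: C={G} ∪ V={C} → {C,G} (+1)
site 5, node ACILV: AIL={A,C,T} ∩ CV={C,G} → {C} (+0)
site 5, node ACDILV: ACILV={C} ∪ D={T} → {C,T} (+1)
per-site changes: [3, 3, 4, 2, 2, 4]; total = 18

4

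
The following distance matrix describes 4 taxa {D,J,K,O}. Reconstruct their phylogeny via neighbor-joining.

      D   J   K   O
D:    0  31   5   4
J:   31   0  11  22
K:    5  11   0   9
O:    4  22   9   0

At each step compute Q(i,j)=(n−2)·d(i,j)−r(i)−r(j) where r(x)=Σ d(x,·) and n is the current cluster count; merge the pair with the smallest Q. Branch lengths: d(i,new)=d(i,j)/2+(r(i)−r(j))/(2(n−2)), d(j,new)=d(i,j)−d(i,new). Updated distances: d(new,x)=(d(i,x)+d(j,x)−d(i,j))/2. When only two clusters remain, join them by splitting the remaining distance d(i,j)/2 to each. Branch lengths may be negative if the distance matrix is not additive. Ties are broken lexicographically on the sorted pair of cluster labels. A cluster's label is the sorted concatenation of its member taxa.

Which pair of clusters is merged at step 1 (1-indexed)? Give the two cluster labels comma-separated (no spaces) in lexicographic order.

1. join D+O (d=4, Q=-67) ⇒ DO; edges |D|=13/4, |O|=3/4
  updated: d(DO,J)=49/2, d(DO,K)=5
2. join DO+J (d=49/2, Q=-81/2) ⇒ DJO; edges |DO|=37/4, |J|=61/4
  updated: d(DJO,K)=-17/4
3. join DJO+K (d=-17/4) ⇒ DJKO; edges |DJO|=-17/8, |K|=-17/8
final tree: (((D:13/4,O:3/4):37/4,J:61/4):-17/8,K:-17/8)
total length: 97/4

D,O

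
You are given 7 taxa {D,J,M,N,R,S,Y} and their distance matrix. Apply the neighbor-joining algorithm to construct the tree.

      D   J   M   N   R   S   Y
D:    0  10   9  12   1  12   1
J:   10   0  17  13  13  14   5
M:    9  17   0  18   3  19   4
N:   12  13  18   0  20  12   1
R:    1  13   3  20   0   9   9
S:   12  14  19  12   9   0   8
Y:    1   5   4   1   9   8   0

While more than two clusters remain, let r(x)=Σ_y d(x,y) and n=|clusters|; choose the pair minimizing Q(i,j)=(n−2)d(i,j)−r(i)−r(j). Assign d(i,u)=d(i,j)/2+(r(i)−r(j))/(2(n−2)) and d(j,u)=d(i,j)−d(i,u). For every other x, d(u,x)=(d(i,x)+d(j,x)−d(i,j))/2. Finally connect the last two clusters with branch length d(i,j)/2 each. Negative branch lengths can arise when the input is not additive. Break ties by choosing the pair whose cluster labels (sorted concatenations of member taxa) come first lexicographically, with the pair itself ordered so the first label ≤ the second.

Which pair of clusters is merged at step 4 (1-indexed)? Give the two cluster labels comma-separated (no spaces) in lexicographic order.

1. join M+R (d=3, Q=-110) ⇒ MR; edges |M|=3, |R|=0
  updated: d(D,MR)=7/2, d(J,MR)=27/2, d(MR,N)=35/2, d(MR,S)=25/2, d(MR,Y)=5
2. join D+MR (d=7/2, Q=-153/2) ⇒ DMR; edges |D|=1/16, |MR|=55/16
  updated: d(DMR,J)=10, d(DMR,N)=13, d(DMR,S)=21/2, d(DMR,Y)=5/4
3. join N+Y (d=1, Q=-205/4) ⇒ NY; edges |N|=107/24, |Y|=-83/24
  updated: d(DMR,NY)=53/8, d(J,NY)=17/2, d(NY,S)=19/2
4. join DMR+S (d=21/2, Q=-321/8) ⇒ DMRS; edges |DMR|=113/32, |S|=223/32
  updated: d(DMRS,J)=27/4, d(DMRS,NY)=45/16
5. join DMRS+J (d=27/4, Q=-289/16) ⇒ DJMRS; edges |DMRS|=17/32, |J|=199/32
  updated: d(DJMRS,NY)=73/32
6. join DJMRS+NY (d=73/32) ⇒ DJMNRSY; edges |DJMRS|=73/64, |NY|=73/64
final tree: ((((D:1/16,(M:3,R:0):55/16):113/32,S:223/32):17/32,J:199/32):73/64,(N:107/24,Y:-83/24):73/64)
total length: 865/32

DMR,S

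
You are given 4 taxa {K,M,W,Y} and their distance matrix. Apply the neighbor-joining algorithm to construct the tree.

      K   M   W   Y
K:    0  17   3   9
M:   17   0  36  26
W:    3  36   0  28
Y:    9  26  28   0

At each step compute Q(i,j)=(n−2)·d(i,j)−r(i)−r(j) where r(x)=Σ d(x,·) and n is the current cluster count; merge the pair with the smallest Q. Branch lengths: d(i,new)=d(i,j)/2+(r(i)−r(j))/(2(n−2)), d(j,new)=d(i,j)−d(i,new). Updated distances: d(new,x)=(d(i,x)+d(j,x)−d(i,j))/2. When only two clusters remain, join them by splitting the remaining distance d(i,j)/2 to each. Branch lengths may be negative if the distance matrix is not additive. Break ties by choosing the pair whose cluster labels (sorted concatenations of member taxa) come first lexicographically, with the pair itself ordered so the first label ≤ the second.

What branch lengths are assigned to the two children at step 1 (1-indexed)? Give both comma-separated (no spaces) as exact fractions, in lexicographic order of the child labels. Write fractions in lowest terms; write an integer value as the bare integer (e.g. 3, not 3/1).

iteration 1: select K,W (d=3, Q=-90); attach at lengths (-8, 11); label the merged cluster KW
  updated: d(KW,M)=25, d(KW,Y)=17
iteration 2: select KW,M (d=25, Q=-68); attach at lengths (8, 17); label the merged cluster KMW
  updated: d(KMW,Y)=9
iteration 3: select KMW,Y (d=9); attach at lengths (9/2, 9/2); label the merged cluster KMWY
final tree: (((K:-8,W:11):8,M:17):9/2,Y:9/2)
total length: 37

-8,11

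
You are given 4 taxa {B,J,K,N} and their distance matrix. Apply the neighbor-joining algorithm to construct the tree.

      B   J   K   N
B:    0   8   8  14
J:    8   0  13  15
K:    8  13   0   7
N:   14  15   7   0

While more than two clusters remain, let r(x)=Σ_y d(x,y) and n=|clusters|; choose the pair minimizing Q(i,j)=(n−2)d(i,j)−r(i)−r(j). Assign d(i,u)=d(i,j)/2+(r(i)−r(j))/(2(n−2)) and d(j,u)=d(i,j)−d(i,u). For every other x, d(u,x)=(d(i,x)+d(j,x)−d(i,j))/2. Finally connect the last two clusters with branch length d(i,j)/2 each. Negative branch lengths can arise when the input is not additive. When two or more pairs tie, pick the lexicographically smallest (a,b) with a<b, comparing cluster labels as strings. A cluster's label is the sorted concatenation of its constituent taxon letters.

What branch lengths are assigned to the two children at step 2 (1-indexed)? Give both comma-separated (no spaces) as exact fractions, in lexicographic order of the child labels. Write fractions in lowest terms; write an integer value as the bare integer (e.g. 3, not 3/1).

5,3/2

step 1: merge (B,J) at d=8, Q=-50; branch lengths B→5/2, J→11/2; new cluster BJ
  updated: d(BJ,K)=13/2, d(BJ,N)=21/2
step 2: merge (BJ,K) at d=13/2, Q=-24; branch lengths BJ→5, K→3/2; new cluster BJK
  updated: d(BJK,N)=11/2
step 3: merge (BJK,N) at d=11/2; branch lengths BJK→11/4, N→11/4; new cluster BJKN
final tree: (((B:5/2,J:11/2):5,K:3/2):11/4,N:11/4)
total length: 20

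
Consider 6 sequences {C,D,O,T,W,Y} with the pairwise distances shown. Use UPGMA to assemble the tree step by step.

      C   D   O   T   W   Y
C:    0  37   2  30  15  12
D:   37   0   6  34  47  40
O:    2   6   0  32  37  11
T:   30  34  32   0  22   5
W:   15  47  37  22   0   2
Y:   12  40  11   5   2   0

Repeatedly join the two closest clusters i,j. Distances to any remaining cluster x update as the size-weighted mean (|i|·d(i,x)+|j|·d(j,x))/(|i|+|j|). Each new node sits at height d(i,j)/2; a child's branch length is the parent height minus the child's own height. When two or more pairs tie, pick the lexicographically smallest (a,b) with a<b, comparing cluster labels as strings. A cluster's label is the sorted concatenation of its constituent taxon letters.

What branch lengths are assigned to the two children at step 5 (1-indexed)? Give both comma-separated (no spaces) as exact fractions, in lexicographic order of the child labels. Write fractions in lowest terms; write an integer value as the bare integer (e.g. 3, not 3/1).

step 1: merge (C,O) at d=2; branch lengths C→1, O→1; new cluster CO
  updated: d(CO,D)=43/2, d(CO,T)=31, d(CO,W)=26, d(CO,Y)=23/2
step 2: merge (W,Y) at d=2; branch lengths W→1, Y→1; new cluster WY
  updated: d(CO,WY)=75/4, d(D,WY)=87/2, d(T,WY)=27/2
step 3: merge (T,WY) at d=27/2; branch lengths T→27/4, WY→23/4; new cluster TWY
  updated: d(CO,TWY)=137/6, d(D,TWY)=121/3
step 4: merge (CO,D) at d=43/2; branch lengths CO→39/4, D→43/4; new cluster CDO
  updated: d(CDO,TWY)=86/3
step 5: merge (CDO,TWY) at d=86/3; branch lengths CDO→43/12, TWY→91/12; new cluster CDOTWY
final tree: (((C:1,O:1):39/4,D:43/4):43/12,(T:27/4,(W:1,Y:1):23/4):91/12)
total length: 289/6

43/12,91/12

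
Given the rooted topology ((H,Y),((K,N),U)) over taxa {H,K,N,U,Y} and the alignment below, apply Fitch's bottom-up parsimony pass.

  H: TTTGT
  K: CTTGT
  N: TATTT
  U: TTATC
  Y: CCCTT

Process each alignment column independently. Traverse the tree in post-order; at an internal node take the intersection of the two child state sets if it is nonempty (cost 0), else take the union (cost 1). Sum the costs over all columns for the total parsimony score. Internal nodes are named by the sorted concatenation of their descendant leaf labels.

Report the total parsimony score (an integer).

HY@0: {T} ∪ {C} = {C,T} (union, +1)
KN@0: {C} ∪ {T} = {C,T} (union, +1)
KNU@0: {C,T} ∩ {T} = {T} (intersection, +0)
HKNUY@0: {C,T} ∩ {T} = {T} (intersection, +0)
HY@1: {T} ∪ {C} = {C,T} (union, +1)
KN@1: {T} ∪ {A} = {A,T} (union, +1)
KNU@1: {A,T} ∩ {T} = {T} (intersection, +0)
HKNUY@1: {C,T} ∩ {T} = {T} (intersection, +0)
HY@2: {T} ∪ {C} = {C,T} (union, +1)
KN@2: {T} ∩ {T} = {T} (intersection, +0)
KNU@2: {T} ∪ {A} = {A,T} (union, +1)
HKNUY@2: {C,T} ∩ {A,T} = {T} (intersection, +0)
HY@3: {G} ∪ {T} = {G,T} (union, +1)
KN@3: {G} ∪ {T} = {G,T} (union, +1)
KNU@3: {G,T} ∩ {T} = {T} (intersection, +0)
HKNUY@3: {G,T} ∩ {T} = {T} (intersection, +0)
HY@4: {T} ∩ {T} = {T} (intersection, +0)
KN@4: {T} ∩ {T} = {T} (intersection, +0)
KNU@4: {T} ∪ {C} = {C,T} (union, +1)
HKNUY@4: {T} ∩ {C,T} = {T} (intersection, +0)
per-site changes: [2, 2, 2, 2, 1]; total = 9

9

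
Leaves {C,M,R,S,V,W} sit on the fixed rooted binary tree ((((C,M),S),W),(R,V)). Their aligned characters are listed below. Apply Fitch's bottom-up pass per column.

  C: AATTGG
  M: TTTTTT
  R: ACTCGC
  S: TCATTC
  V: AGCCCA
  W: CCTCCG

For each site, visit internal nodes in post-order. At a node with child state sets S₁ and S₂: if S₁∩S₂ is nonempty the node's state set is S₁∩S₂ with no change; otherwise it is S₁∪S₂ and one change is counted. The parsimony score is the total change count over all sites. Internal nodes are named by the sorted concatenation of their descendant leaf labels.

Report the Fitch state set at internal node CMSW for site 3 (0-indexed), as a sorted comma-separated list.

C,T

[col 0] CM: children C:{A}, M:{T} ∪→ {A,T}; cost 1
[col 0] CMS: children CM:{A,T}, S:{T} ∩→ {T}; cost 0
[col 0] CMSW: children CMS:{T}, W:{C} ∪→ {C,T}; cost 1
[col 0] RV: children R:{A}, V:{A} ∩→ {A}; cost 0
[col 0] CMRSVW: children CMSW:{C,T}, RV:{A} ∪→ {A,C,T}; cost 1
[col 1] CM: children C:{A}, M:{T} ∪→ {A,T}; cost 1
[col 1] CMS: children CM:{A,T}, S:{C} ∪→ {A,C,T}; cost 1
[col 1] CMSW: children CMS:{A,C,T}, W:{C} ∩→ {C}; cost 0
[col 1] RV: children R:{C}, V:{G} ∪→ {C,G}; cost 1
[col 1] CMRSVW: children CMSW:{C}, RV:{C,G} ∩→ {C}; cost 0
[col 2] CM: children C:{T}, M:{T} ∩→ {T}; cost 0
[col 2] CMS: children CM:{T}, S:{A} ∪→ {A,T}; cost 1
[col 2] CMSW: children CMS:{A,T}, W:{T} ∩→ {T}; cost 0
[col 2] RV: children R:{T}, V:{C} ∪→ {C,T}; cost 1
[col 2] CMRSVW: children CMSW:{T}, RV:{C,T} ∩→ {T}; cost 0
[col 3] CM: children C:{T}, M:{T} ∩→ {T}; cost 0
[col 3] CMS: children CM:{T}, S:{T} ∩→ {T}; cost 0
[col 3] CMSW: children CMS:{T}, W:{C} ∪→ {C,T}; cost 1
[col 3] RV: children R:{C}, V:{C} ∩→ {C}; cost 0
[col 3] CMRSVW: children CMSW:{C,T}, RV:{C} ∩→ {C}; cost 0
[col 4] CM: children C:{G}, M:{T} ∪→ {G,T}; cost 1
[col 4] CMS: children CM:{G,T}, S:{T} ∩→ {T}; cost 0
[col 4] CMSW: children CMS:{T}, W:{C} ∪→ {C,T}; cost 1
[col 4] RV: children R:{G}, V:{C} ∪→ {C,G}; cost 1
[col 4] CMRSVW: children CMSW:{C,T}, RV:{C,G} ∩→ {C}; cost 0
[col 5] CM: children C:{G}, M:{T} ∪→ {G,T}; cost 1
[col 5] CMS: children CM:{G,T}, S:{C} ∪→ {C,G,T}; cost 1
[col 5] CMSW: children CMS:{C,G,T}, W:{G} ∩→ {G}; cost 0
[col 5] RV: children R:{C}, V:{A} ∪→ {A,C}; cost 1
[col 5] CMRSVW: children CMSW:{G}, RV:{A,C} ∪→ {A,C,G}; cost 1
per-site changes: [3, 3, 2, 1, 3, 4]; total = 16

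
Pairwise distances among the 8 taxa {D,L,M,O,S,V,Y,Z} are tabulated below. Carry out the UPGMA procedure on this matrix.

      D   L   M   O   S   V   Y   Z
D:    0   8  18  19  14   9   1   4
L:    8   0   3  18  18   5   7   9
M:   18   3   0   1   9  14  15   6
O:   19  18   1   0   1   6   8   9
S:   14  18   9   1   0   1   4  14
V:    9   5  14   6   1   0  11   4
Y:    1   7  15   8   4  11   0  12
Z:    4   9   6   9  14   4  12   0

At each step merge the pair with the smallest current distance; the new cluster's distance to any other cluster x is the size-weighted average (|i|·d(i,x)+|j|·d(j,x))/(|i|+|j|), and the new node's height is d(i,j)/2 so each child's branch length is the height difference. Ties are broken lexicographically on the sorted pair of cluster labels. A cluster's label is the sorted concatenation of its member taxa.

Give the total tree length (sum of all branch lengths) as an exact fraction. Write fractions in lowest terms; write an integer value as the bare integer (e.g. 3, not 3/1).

iteration 1: select D,Y (d=1); attach at lengths (1/2, 1/2); label the merged cluster DY
  updated: d(DY,L)=15/2, d(DY,M)=33/2, d(DY,O)=27/2, d(DY,S)=9, d(DY,V)=10, d(DY,Z)=8
iteration 2: select M,O (d=1); attach at lengths (1/2, 1/2); label the merged cluster MO
  updated: d(DY,MO)=15, d(L,MO)=21/2, d(MO,S)=5, d(MO,V)=10, d(MO,Z)=15/2
iteration 3: select S,V (d=1); attach at lengths (1/2, 1/2); label the merged cluster SV
  updated: d(DY,SV)=19/2, d(L,SV)=23/2, d(MO,SV)=15/2, d(SV,Z)=9
iteration 4: select DY,L (d=15/2); attach at lengths (13/4, 15/4); label the merged cluster DLY
  updated: d(DLY,MO)=27/2, d(DLY,SV)=61/6, d(DLY,Z)=25/3
iteration 5: select MO,SV (d=15/2); attach at lengths (13/4, 13/4); label the merged cluster MOSV
  updated: d(DLY,MOSV)=71/6, d(MOSV,Z)=33/4
iteration 6: select MOSV,Z (d=33/4); attach at lengths (3/8, 33/8); label the merged cluster MOSVZ
  updated: d(DLY,MOSVZ)=167/15
iteration 7: select DLY,MOSVZ (d=167/15); attach at lengths (109/60, 173/120); label the merged cluster DLMOSVYZ
final tree: (((D:1/2,Y:1/2):13/4,L:15/4):109/60,(((M:1/2,O:1/2):13/4,(S:1/2,V:1/2):13/4):3/8,Z:33/8):173/120)
total length: 2911/120

2911/120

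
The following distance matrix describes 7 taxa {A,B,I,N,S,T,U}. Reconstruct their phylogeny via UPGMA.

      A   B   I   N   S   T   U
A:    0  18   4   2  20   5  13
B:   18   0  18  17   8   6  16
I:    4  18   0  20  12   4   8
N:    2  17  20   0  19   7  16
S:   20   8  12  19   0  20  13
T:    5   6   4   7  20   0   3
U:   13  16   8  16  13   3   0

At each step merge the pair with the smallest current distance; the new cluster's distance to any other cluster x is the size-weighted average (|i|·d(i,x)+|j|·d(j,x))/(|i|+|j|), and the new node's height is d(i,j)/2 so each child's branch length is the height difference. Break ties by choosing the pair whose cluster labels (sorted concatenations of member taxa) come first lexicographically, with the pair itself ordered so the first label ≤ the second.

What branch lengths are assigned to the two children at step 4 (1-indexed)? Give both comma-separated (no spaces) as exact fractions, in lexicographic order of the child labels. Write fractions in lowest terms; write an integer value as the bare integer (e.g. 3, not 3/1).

4,4

step 1: merge (A,N) at d=2; branch lengths A→1, N→1; new cluster AN
  updated: d(AN,B)=35/2, d(AN,I)=12, d(AN,S)=39/2, d(AN,T)=6, d(AN,U)=29/2
step 2: merge (T,U) at d=3; branch lengths T→3/2, U→3/2; new cluster TU
  updated: d(AN,TU)=41/4, d(B,TU)=11, d(I,TU)=6, d(S,TU)=33/2
step 3: merge (I,TU) at d=6; branch lengths I→3, TU→3/2; new cluster ITU
  updated: d(AN,ITU)=65/6, d(B,ITU)=40/3, d(ITU,S)=15
step 4: merge (B,S) at d=8; branch lengths B→4, S→4; new cluster BS
  updated: d(AN,BS)=37/2, d(BS,ITU)=85/6
step 5: merge (AN,ITU) at d=65/6; branch lengths AN→53/12, ITU→29/12; new cluster AINTU
  updated: d(AINTU,BS)=159/10
step 6: merge (AINTU,BS) at d=159/10; branch lengths AINTU→38/15, BS→79/20; new cluster ABINSTU
final tree: (((A:1,N:1):53/12,(I:3,(T:3/2,U:3/2):3/2):29/12):38/15,(B:4,S:4):79/20)
total length: 1849/60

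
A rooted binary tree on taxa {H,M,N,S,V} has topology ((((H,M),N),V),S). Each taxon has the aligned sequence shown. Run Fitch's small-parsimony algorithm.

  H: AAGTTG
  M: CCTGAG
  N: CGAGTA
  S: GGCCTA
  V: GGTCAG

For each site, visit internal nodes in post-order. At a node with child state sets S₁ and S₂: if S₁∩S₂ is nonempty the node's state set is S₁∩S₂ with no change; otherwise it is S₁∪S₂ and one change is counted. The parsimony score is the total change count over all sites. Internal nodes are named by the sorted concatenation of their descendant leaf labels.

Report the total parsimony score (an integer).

HM@0: {A} ∪ {C} = {A,C} (union, +1)
HMN@0: {A,C} ∩ {C} = {C} (intersection, +0)
HMNV@0: {C} ∪ {G} = {C,G} (union, +1)
HMNSV@0: {C,G} ∩ {G} = {G} (intersection, +0)
HM@1: {A} ∪ {C} = {A,C} (union, +1)
HMN@1: {A,C} ∪ {G} = {A,C,G} (union, +1)
HMNV@1: {A,C,G} ∩ {G} = {G} (intersection, +0)
HMNSV@1: {G} ∩ {G} = {G} (intersection, +0)
HM@2: {G} ∪ {T} = {G,T} (union, +1)
HMN@2: {G,T} ∪ {A} = {A,G,T} (union, +1)
HMNV@2: {A,G,T} ∩ {T} = {T} (intersection, +0)
HMNSV@2: {T} ∪ {C} = {C,T} (union, +1)
HM@3: {T} ∪ {G} = {G,T} (union, +1)
HMN@3: {G,T} ∩ {G} = {G} (intersection, +0)
HMNV@3: {G} ∪ {C} = {C,G} (union, +1)
HMNSV@3: {C,G} ∩ {C} = {C} (intersection, +0)
HM@4: {T} ∪ {A} = {A,T} (union, +1)
HMN@4: {A,T} ∩ {T} = {T} (intersection, +0)
HMNV@4: {T} ∪ {A} = {A,T} (union, +1)
HMNSV@4: {A,T} ∩ {T} = {T} (intersection, +0)
HM@5: {G} ∩ {G} = {G} (intersection, +0)
HMN@5: {G} ∪ {A} = {A,G} (union, +1)
HMNV@5: {A,G} ∩ {G} = {G} (intersection, +0)
HMNSV@5: {G} ∪ {A} = {A,G} (union, +1)
per-site changes: [2, 2, 3, 2, 2, 2]; total = 13

13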